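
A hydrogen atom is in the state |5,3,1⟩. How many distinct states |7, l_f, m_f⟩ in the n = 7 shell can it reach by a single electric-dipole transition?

6

E1 requires Δl = ±1, so l_f ∈ {2, 4}; with 0 ≤ l_f ≤ n_f−1 = 6, the allowed l_f values are {2, 4}.
For l_f = 2: m_f ∈ {m_i−1, m_i, m_i+1} ∩ [−2, 2] = {0, 1, 2} → 3 states.
For l_f = 4: m_f ∈ {m_i−1, m_i, m_i+1} ∩ [−4, 4] = {0, 1, 2} → 3 states.
Total: 6.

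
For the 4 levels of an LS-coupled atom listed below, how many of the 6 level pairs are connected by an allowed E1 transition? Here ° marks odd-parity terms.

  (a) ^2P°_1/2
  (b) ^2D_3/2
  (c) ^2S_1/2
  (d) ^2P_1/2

(a)–(b): allowed.
(a)–(c): allowed.
(a)–(d): allowed.
(b)–(c): forbidden (parity, ΔL).
(b)–(d): forbidden (parity).
(c)–(d): forbidden (parity).
Allowed pairs: 3 of 6.

3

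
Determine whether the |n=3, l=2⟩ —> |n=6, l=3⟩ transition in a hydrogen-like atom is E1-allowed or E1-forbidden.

Δl = 3 − 2 = +1; the E1 rule Δl = ±1 is satisfied.
All E1 selection rules are satisfied.

allowed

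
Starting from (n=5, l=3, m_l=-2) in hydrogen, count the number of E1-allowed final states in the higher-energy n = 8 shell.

E1 requires Δl = ±1, so l_f ∈ {2, 4}; with 0 ≤ l_f ≤ n_f−1 = 7, the allowed l_f values are {2, 4}.
For l_f = 2: m_f ∈ {m_i−1, m_i, m_i+1} ∩ [−2, 2] = {-2, -1} → 2 states.
For l_f = 4: m_f ∈ {m_i−1, m_i, m_i+1} ∩ [−4, 4] = {-3, -2, -1} → 3 states.
Total: 5.

5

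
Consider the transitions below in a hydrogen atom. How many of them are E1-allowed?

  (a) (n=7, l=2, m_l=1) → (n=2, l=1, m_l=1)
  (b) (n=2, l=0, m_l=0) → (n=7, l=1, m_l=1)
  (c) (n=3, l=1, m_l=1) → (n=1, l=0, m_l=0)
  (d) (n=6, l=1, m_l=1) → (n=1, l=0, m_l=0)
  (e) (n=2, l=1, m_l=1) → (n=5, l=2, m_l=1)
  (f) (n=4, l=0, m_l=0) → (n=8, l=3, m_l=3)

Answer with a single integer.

5

(a) allowed
(b) allowed
(c) allowed
(d) allowed
(e) allowed
(f) forbidden — Δl = +3 (E1 requires Δl = ±1); Δm_l = +3 (E1 requires Δm_l = 0, ±1)
Total allowed: 5 of 6.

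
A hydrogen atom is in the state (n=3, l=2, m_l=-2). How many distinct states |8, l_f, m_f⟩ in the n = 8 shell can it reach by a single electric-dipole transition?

4

E1 requires Δl = ±1, so l_f ∈ {1, 3}; with 0 ≤ l_f ≤ n_f−1 = 7, the allowed l_f values are {1, 3}.
For l_f = 1: m_f ∈ {m_i−1, m_i, m_i+1} ∩ [−1, 1] = {-1} → 1 state.
For l_f = 3: m_f ∈ {m_i−1, m_i, m_i+1} ∩ [−3, 3] = {-3, -2, -1} → 3 states.
Total: 4.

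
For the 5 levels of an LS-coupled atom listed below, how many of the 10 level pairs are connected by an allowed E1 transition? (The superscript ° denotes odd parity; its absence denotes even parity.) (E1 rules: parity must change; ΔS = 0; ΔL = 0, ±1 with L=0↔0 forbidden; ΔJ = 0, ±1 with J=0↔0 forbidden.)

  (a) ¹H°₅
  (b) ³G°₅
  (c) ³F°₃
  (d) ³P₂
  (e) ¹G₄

1

(a)–(b): forbidden (parity, ΔS).
(a)–(c): forbidden (parity, ΔS, ΔL, ΔJ).
(a)–(d): forbidden (ΔS, ΔL, ΔJ).
(a)–(e): allowed.
(b)–(c): forbidden (parity, ΔJ).
(b)–(d): forbidden (ΔL, ΔJ).
(b)–(e): forbidden (ΔS).
(c)–(d): forbidden (ΔL).
(c)–(e): forbidden (ΔS).
(d)–(e): forbidden (parity, ΔS, ΔL, ΔJ).
Allowed pairs: 1 of 10.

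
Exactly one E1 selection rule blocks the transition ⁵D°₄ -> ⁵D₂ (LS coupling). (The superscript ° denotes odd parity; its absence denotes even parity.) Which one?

the ΔJ = 0, ±1 rule

Parity must change: odd → even — passes.
ΔS = 0: S: 2 → 2 — passes.
ΔL = 0, ±1 (not L=0↔0): L: 2 → 2, ΔL = +0 — passes.
ΔJ = 0, ±1 (not J=0↔0): J: 4 → 2, ΔJ = -2 — fails.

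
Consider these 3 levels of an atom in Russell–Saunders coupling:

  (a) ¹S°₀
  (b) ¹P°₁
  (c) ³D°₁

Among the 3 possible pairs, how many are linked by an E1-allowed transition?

0

(a)–(b): forbidden (parity).
(a)–(c): forbidden (parity, ΔS, ΔL).
(b)–(c): forbidden (parity, ΔS).
Allowed pairs: 0 of 3.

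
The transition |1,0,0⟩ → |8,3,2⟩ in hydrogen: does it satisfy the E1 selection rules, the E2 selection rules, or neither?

neither

Δl = 3 − 0 = +3; l_i + l_f = 3.
Δm_l = +2.
E1 (Δl = ±1, |Δm_l| ≤ 1): not satisfied.
E2 (Δl = 0,±2, l_i+l_f ≥ 2, |Δm_l| ≤ 2): not satisfied.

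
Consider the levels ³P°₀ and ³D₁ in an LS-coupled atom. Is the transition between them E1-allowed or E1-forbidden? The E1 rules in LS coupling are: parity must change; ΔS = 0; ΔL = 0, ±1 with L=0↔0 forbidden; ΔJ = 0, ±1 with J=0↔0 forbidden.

Reading off the term symbols: S 1→1, L 1→2, J 0→1, parity odd→even.
Parity must change: odd → even — passes.
ΔS = 0: S: 1 → 1 — passes.
ΔL = 0, ±1 (not L=0↔0): L: 1 → 2, ΔL = +1 — passes.
ΔJ = 0, ±1 (not J=0↔0): J: 0 → 1, ΔJ = +1 — passes.
All four E1 rules are satisfied.

allowed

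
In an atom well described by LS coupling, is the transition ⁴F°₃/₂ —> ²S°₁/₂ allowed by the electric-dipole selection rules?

Parity must change: odd → odd — fails.
ΔS = 0: S: 3/2 → 1/2 — fails.
ΔL = 0, ±1 (not L=0↔0): L: 3 → 0, ΔL = -3 — fails.
ΔJ = 0, ±1 (not J=0↔0): J: 3/2 → 1/2, ΔJ = -1 — passes.
Rule(s) violated: parity, ΔS, ΔL.

forbidden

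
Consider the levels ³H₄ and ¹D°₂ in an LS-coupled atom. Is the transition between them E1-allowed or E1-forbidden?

forbidden

Parity must change: even → odd — satisfied.
ΔS = 0: S: 1 → 0 — violated.
ΔL = 0, ±1 (not L=0↔0): L: 5 → 2, ΔL = -3 — violated.
ΔJ = 0, ±1 (not J=0↔0): J: 4 → 2, ΔJ = -2 — violated.
Rule(s) violated: ΔS, ΔL, ΔJ.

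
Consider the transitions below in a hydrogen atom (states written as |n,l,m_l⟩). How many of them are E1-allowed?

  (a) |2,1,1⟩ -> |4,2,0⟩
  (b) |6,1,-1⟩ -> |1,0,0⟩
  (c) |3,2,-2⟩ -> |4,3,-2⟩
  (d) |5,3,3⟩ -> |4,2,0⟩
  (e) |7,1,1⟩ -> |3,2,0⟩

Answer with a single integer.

4

(a) allowed
(b) allowed
(c) allowed
(d) forbidden — Δm_l = -3 (E1 requires Δm_l = 0, ±1)
(e) allowed
Total allowed: 4 of 5.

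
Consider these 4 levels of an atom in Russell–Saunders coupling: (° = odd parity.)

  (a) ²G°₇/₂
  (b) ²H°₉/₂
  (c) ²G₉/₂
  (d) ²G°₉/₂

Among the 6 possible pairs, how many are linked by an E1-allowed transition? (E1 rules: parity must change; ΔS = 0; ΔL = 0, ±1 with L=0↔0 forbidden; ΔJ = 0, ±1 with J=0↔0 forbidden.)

(a)–(b): forbidden (parity).
(a)–(c): allowed.
(a)–(d): forbidden (parity).
(b)–(c): allowed.
(b)–(d): forbidden (parity).
(c)–(d): allowed.
Allowed pairs: 3 of 6.

3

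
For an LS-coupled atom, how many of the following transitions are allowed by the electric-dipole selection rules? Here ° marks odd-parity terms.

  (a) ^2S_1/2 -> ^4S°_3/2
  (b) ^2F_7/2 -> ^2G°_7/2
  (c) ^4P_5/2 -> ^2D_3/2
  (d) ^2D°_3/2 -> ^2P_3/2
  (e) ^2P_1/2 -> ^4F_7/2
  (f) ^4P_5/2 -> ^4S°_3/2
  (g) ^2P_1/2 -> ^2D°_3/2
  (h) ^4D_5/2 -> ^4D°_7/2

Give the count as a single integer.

5

(a) forbidden (ΔS, ΔL fail)
(b) allowed
(c) forbidden (parity, ΔS fail)
(d) allowed
(e) forbidden (parity, ΔS, ΔL, ΔJ fail)
(f) allowed
(g) allowed
(h) allowed
Total allowed: 5 of 8.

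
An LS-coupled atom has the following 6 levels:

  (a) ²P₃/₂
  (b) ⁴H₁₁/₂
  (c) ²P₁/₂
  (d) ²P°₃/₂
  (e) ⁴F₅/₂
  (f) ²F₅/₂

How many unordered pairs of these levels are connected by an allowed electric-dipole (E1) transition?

(a)–(b): forbidden (parity, ΔS, ΔL, ΔJ).
(a)–(c): forbidden (parity).
(a)–(d): allowed.
(a)–(e): forbidden (parity, ΔS, ΔL).
(a)–(f): forbidden (parity, ΔL).
(b)–(c): forbidden (parity, ΔS, ΔL, ΔJ).
(b)–(d): forbidden (ΔS, ΔL, ΔJ).
(b)–(e): forbidden (parity, ΔL, ΔJ).
(b)–(f): forbidden (parity, ΔS, ΔL, ΔJ).
(c)–(d): allowed.
(c)–(e): forbidden (parity, ΔS, ΔL, ΔJ).
(c)–(f): forbidden (parity, ΔL, ΔJ).
(d)–(e): forbidden (ΔS, ΔL).
(d)–(f): forbidden (ΔL).
(e)–(f): forbidden (parity, ΔS).
Allowed pairs: 2 of 15.

2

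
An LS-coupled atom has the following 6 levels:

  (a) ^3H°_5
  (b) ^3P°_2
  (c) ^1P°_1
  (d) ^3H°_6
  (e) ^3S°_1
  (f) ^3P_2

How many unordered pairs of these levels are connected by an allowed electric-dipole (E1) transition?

(a)–(b): forbidden (parity, ΔL, ΔJ).
(a)–(c): forbidden (parity, ΔS, ΔL, ΔJ).
(a)–(d): forbidden (parity).
(a)–(e): forbidden (parity, ΔL, ΔJ).
(a)–(f): forbidden (ΔL, ΔJ).
(b)–(c): forbidden (parity, ΔS).
(b)–(d): forbidden (parity, ΔL, ΔJ).
(b)–(e): forbidden (parity).
(b)–(f): allowed.
(c)–(d): forbidden (parity, ΔS, ΔL, ΔJ).
(c)–(e): forbidden (parity, ΔS).
(c)–(f): forbidden (ΔS).
(d)–(e): forbidden (parity, ΔL, ΔJ).
(d)–(f): forbidden (ΔL, ΔJ).
(e)–(f): allowed.
Allowed pairs: 2 of 15.

2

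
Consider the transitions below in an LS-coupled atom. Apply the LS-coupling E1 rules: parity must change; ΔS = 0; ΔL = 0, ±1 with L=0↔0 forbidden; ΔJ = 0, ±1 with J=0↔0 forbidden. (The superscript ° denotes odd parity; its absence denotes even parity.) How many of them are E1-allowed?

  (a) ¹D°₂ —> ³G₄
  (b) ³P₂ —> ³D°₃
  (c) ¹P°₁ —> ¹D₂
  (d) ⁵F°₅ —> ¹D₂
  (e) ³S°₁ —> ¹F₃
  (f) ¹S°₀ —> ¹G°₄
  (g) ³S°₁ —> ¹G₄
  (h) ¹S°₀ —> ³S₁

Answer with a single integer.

(a) forbidden (ΔS, ΔL, ΔJ fail)
(b) allowed
(c) allowed
(d) forbidden (ΔS, ΔJ fail)
(e) forbidden (ΔS, ΔL, ΔJ fail)
(f) forbidden (parity, ΔL, ΔJ fail)
(g) forbidden (ΔS, ΔL, ΔJ fail)
(h) forbidden (ΔS, ΔL fail)
Total allowed: 2 of 8.

2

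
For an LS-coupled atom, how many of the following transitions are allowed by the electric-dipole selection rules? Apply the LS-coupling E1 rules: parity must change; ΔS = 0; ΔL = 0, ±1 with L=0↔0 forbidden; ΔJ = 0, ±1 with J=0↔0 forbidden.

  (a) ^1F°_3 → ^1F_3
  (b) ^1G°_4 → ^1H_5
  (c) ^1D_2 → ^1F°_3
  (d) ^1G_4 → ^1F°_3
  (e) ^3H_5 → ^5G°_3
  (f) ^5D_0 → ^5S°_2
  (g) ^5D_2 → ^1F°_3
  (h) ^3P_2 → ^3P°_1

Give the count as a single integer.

5

(a) allowed
(b) allowed
(c) allowed
(d) allowed
(e) forbidden (ΔS, ΔJ fail)
(f) forbidden (ΔL, ΔJ fail)
(g) forbidden (ΔS fails)
(h) allowed
Total allowed: 5 of 8.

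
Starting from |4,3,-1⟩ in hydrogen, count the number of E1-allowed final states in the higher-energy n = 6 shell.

6

E1 requires Δl = ±1, so l_f ∈ {2, 4}; with 0 ≤ l_f ≤ n_f−1 = 5, the allowed l_f values are {2, 4}.
For l_f = 2: m_f ∈ {m_i−1, m_i, m_i+1} ∩ [−2, 2] = {-2, -1, 0} → 3 states.
For l_f = 4: m_f ∈ {m_i−1, m_i, m_i+1} ∩ [−4, 4] = {-2, -1, 0} → 3 states.
Total: 6.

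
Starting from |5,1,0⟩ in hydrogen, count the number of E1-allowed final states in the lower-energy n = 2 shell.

1

E1 requires Δl = ±1, so l_f ∈ {0, 2}; with 0 ≤ l_f ≤ n_f−1 = 1, the allowed l_f values are {0}.
For l_f = 0: m_f ∈ {m_i−1, m_i, m_i+1} ∩ [−0, 0] = {0} → 1 state.
Total: 1.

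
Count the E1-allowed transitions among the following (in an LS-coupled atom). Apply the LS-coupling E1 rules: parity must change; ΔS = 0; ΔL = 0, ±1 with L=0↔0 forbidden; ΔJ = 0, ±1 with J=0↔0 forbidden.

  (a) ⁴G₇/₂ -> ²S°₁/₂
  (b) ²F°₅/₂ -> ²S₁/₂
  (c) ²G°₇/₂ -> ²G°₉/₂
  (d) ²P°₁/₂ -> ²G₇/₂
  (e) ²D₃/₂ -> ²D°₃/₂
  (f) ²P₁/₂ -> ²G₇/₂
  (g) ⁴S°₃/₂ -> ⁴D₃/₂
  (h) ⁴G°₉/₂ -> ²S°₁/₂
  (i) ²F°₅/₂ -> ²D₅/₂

2

(a) forbidden (ΔS, ΔL, ΔJ fail)
(b) forbidden (ΔL, ΔJ fail)
(c) forbidden (parity fails)
(d) forbidden (ΔL, ΔJ fail)
(e) allowed
(f) forbidden (parity, ΔL, ΔJ fail)
(g) forbidden (ΔL fails)
(h) forbidden (parity, ΔS, ΔL, ΔJ fail)
(i) allowed
Total allowed: 2 of 9.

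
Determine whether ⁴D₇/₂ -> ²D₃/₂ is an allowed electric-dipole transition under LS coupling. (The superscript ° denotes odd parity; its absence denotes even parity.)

forbidden

Reading off the term symbols: S 3/2→1/2, L 2→2, J 7/2→3/2, parity even→even.
ΔJ = 0, ±1 (not J=0↔0): J: 7/2 → 3/2, ΔJ = -2 — violated.
ΔS = 0: S: 3/2 → 1/2 — violated.
ΔL = 0, ±1 (not L=0↔0): L: 2 → 2, ΔL = +0 — satisfied.
Parity must change: even → even — violated.
Rule(s) violated: parity, ΔS, ΔJ.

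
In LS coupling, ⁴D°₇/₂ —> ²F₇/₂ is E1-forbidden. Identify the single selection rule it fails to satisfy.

the ΔS = 0 rule

Initial level: S=3/2, L=2, J=7/2, parity odd. Final level: S=1/2, L=3, J=7/2, parity even.
Parity must change: odd → even — passes.
ΔS = 0: S: 3/2 → 1/2 — fails.
ΔL = 0, ±1 (not L=0↔0): L: 2 → 3, ΔL = +1 — passes.
ΔJ = 0, ±1 (not J=0↔0): J: 7/2 → 7/2, ΔJ = +0 — passes.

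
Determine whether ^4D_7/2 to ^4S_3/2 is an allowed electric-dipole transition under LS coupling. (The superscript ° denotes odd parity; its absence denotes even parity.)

forbidden

Initial level: S=3/2, L=2, J=7/2, parity even. Final level: S=3/2, L=0, J=3/2, parity even.
Parity must change: even → even — fails.
ΔS = 0: S: 3/2 → 3/2 — ok.
ΔL = 0, ±1 (not L=0↔0): L: 2 → 0, ΔL = -2 — fails.
ΔJ = 0, ±1 (not J=0↔0): J: 7/2 → 3/2, ΔJ = -2 — fails.
Rule(s) violated: parity, ΔL, ΔJ.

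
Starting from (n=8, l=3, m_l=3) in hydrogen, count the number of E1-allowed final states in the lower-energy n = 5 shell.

4

E1 requires Δl = ±1, so l_f ∈ {2, 4}; with 0 ≤ l_f ≤ n_f−1 = 4, the allowed l_f values are {2, 4}.
For l_f = 2: m_f ∈ {m_i−1, m_i, m_i+1} ∩ [−2, 2] = {2} → 1 state.
For l_f = 4: m_f ∈ {m_i−1, m_i, m_i+1} ∩ [−4, 4] = {2, 3, 4} → 3 states.
Total: 4.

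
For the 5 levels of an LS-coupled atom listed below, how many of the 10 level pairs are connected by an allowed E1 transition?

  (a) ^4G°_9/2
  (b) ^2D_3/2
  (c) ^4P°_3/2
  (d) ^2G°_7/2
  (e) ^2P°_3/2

(a)–(b): forbidden (ΔS, ΔL, ΔJ).
(a)–(c): forbidden (parity, ΔL, ΔJ).
(a)–(d): forbidden (parity, ΔS).
(a)–(e): forbidden (parity, ΔS, ΔL, ΔJ).
(b)–(c): forbidden (ΔS).
(b)–(d): forbidden (ΔL, ΔJ).
(b)–(e): allowed.
(c)–(d): forbidden (parity, ΔS, ΔL, ΔJ).
(c)–(e): forbidden (parity, ΔS).
(d)–(e): forbidden (parity, ΔL, ΔJ).
Allowed pairs: 1 of 10.

1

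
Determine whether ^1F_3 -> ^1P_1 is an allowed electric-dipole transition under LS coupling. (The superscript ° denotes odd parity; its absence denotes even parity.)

forbidden

Reading off the term symbols: S 0→0, L 3→1, J 3→1, parity even→even.
ΔS = 0: S: 0 → 0 — satisfied.
ΔL = 0, ±1 (not L=0↔0): L: 3 → 1, ΔL = -2 — violated.
ΔJ = 0, ±1 (not J=0↔0): J: 3 → 1, ΔJ = -2 — violated.
Parity must change: even → even — violated.
Rule(s) violated: parity, ΔL, ΔJ.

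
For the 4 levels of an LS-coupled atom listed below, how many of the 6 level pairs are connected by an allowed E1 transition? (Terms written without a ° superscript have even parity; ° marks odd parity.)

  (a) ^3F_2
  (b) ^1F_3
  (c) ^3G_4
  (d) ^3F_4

0

(a)–(b): forbidden (parity, ΔS).
(a)–(c): forbidden (parity, ΔJ).
(a)–(d): forbidden (parity, ΔJ).
(b)–(c): forbidden (parity, ΔS).
(b)–(d): forbidden (parity, ΔS).
(c)–(d): forbidden (parity).
Allowed pairs: 0 of 6.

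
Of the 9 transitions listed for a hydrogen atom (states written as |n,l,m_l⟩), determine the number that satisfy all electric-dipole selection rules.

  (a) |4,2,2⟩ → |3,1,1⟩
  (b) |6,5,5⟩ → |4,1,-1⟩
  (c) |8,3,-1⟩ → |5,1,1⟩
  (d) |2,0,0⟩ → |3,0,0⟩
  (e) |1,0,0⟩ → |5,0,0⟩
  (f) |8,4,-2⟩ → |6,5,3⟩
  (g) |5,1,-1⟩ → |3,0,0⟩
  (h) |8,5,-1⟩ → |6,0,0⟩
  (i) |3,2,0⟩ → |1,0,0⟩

(a) allowed
(b) forbidden — Δl = -4 (E1 requires Δl = ±1); Δm_l = -6 (E1 requires Δm_l = 0, ±1)
(c) forbidden — Δl = -2 (E1 requires Δl = ±1); Δm_l = +2 (E1 requires Δm_l = 0, ±1)
(d) forbidden — Δl = +0 (E1 requires Δl = ±1)
(e) forbidden — Δl = +0 (E1 requires Δl = ±1)
(f) forbidden — Δm_l = +5 (E1 requires Δm_l = 0, ±1)
(g) allowed
(h) forbidden — Δl = -5 (E1 requires Δl = ±1)
(i) forbidden — Δl = -2 (E1 requires Δl = ±1)
Total allowed: 2 of 9.

2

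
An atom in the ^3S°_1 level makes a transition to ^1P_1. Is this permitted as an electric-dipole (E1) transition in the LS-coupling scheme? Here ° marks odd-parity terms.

forbidden

Reading off the term symbols: S 1→0, L 0→1, J 1→1, parity odd→even.
Parity must change: odd → even — ✓.
ΔS = 0: S: 1 → 0 — ✗.
ΔL = 0, ±1 (not L=0↔0): L: 0 → 1, ΔL = +1 — ✓.
ΔJ = 0, ±1 (not J=0↔0): J: 1 → 1, ΔJ = +0 — ✓.
Rule(s) violated: ΔS.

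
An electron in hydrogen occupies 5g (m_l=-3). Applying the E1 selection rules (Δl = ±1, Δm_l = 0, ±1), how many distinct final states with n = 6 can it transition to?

5

E1 requires Δl = ±1, so l_f ∈ {3, 5}; with 0 ≤ l_f ≤ n_f−1 = 5, the allowed l_f values are {3, 5}.
For l_f = 3: m_f ∈ {m_i−1, m_i, m_i+1} ∩ [−3, 3] = {-3, -2} → 2 states.
For l_f = 5: m_f ∈ {m_i−1, m_i, m_i+1} ∩ [−5, 5] = {-4, -3, -2} → 3 states.
Total: 5.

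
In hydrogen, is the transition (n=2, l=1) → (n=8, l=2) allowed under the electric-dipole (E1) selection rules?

l: 1 → 2 (Δl = +1). Δl = ±1 passes.
All E1 selection rules are satisfied.

allowed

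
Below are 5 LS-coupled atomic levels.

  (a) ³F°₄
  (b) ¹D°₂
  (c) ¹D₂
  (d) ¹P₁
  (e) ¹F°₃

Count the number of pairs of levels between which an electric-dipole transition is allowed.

(a)–(b): forbidden (parity, ΔS, ΔJ).
(a)–(c): forbidden (ΔS, ΔJ).
(a)–(d): forbidden (ΔS, ΔL, ΔJ).
(a)–(e): forbidden (parity, ΔS).
(b)–(c): allowed.
(b)–(d): allowed.
(b)–(e): forbidden (parity).
(c)–(d): forbidden (parity).
(c)–(e): allowed.
(d)–(e): forbidden (ΔL, ΔJ).
Allowed pairs: 3 of 10.

3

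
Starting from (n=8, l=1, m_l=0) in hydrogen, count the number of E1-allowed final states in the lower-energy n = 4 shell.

4

E1 requires Δl = ±1, so l_f ∈ {0, 2}; with 0 ≤ l_f ≤ n_f−1 = 3, the allowed l_f values are {0, 2}.
For l_f = 0: m_f ∈ {m_i−1, m_i, m_i+1} ∩ [−0, 0] = {0} → 1 state.
For l_f = 2: m_f ∈ {m_i−1, m_i, m_i+1} ∩ [−2, 2] = {-1, 0, 1} → 3 states.
Total: 4.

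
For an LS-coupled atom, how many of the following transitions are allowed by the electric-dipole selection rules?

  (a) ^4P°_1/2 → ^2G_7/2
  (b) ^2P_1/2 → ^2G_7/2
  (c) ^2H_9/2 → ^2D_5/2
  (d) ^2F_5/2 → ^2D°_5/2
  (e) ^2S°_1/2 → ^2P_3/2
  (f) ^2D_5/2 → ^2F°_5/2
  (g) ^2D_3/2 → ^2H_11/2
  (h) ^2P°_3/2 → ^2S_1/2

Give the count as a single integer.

4

(a) forbidden (ΔS, ΔL, ΔJ fail)
(b) forbidden (parity, ΔL, ΔJ fail)
(c) forbidden (parity, ΔL, ΔJ fail)
(d) allowed
(e) allowed
(f) allowed
(g) forbidden (parity, ΔL, ΔJ fail)
(h) allowed
Total allowed: 4 of 8.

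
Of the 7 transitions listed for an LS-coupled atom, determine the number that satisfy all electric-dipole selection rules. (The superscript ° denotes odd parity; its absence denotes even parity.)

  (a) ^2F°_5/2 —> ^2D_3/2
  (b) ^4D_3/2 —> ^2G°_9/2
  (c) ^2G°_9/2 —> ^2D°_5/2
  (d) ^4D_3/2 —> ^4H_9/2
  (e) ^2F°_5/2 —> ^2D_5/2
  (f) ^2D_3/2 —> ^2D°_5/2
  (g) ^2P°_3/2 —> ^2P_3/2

(a) allowed
(b) forbidden (ΔS, ΔL, ΔJ fail)
(c) forbidden (parity, ΔL, ΔJ fail)
(d) forbidden (parity, ΔL, ΔJ fail)
(e) allowed
(f) allowed
(g) allowed
Total allowed: 4 of 7.

4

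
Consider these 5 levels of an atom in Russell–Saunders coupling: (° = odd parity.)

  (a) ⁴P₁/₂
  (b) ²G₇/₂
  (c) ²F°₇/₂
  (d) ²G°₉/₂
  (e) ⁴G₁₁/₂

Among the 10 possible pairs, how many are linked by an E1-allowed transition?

2

(a)–(b): forbidden (parity, ΔS, ΔL, ΔJ).
(a)–(c): forbidden (ΔS, ΔL, ΔJ).
(a)–(d): forbidden (ΔS, ΔL, ΔJ).
(a)–(e): forbidden (parity, ΔL, ΔJ).
(b)–(c): allowed.
(b)–(d): allowed.
(b)–(e): forbidden (parity, ΔS, ΔJ).
(c)–(d): forbidden (parity).
(c)–(e): forbidden (ΔS, ΔJ).
(d)–(e): forbidden (ΔS).
Allowed pairs: 2 of 10.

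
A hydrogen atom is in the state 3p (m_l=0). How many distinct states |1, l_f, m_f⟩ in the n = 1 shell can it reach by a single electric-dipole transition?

1

E1 requires Δl = ±1, so l_f ∈ {0, 2}; with 0 ≤ l_f ≤ n_f−1 = 0, the allowed l_f values are {0}.
For l_f = 0: m_f ∈ {m_i−1, m_i, m_i+1} ∩ [−0, 0] = {0} → 1 state.
Total: 1.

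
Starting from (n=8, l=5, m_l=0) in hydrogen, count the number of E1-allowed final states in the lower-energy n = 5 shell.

3

E1 requires Δl = ±1, so l_f ∈ {4, 6}; with 0 ≤ l_f ≤ n_f−1 = 4, the allowed l_f values are {4}.
For l_f = 4: m_f ∈ {m_i−1, m_i, m_i+1} ∩ [−4, 4] = {-1, 0, 1} → 3 states.
Total: 3.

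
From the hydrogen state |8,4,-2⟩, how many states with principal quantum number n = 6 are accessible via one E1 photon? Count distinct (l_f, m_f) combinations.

6

E1 requires Δl = ±1, so l_f ∈ {3, 5}; with 0 ≤ l_f ≤ n_f−1 = 5, the allowed l_f values are {3, 5}.
For l_f = 3: m_f ∈ {m_i−1, m_i, m_i+1} ∩ [−3, 3] = {-3, -2, -1} → 3 states.
For l_f = 5: m_f ∈ {m_i−1, m_i, m_i+1} ∩ [−5, 5] = {-3, -2, -1} → 3 states.
Total: 6.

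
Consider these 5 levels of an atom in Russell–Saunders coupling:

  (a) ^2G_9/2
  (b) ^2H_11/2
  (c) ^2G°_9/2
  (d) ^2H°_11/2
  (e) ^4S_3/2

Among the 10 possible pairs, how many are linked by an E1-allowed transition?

(a)–(b): forbidden (parity).
(a)–(c): allowed.
(a)–(d): allowed.
(a)–(e): forbidden (parity, ΔS, ΔL, ΔJ).
(b)–(c): allowed.
(b)–(d): allowed.
(b)–(e): forbidden (parity, ΔS, ΔL, ΔJ).
(c)–(d): forbidden (parity).
(c)–(e): forbidden (ΔS, ΔL, ΔJ).
(d)–(e): forbidden (ΔS, ΔL, ΔJ).
Allowed pairs: 4 of 10.

4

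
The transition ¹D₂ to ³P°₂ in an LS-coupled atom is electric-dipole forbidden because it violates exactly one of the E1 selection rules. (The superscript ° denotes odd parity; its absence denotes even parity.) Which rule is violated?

the ΔS = 0 rule

Initial level: S=0, L=2, J=2, parity even. Final level: S=1, L=1, J=2, parity odd.
Parity must change: even → odd — ✓.
ΔS = 0: S: 0 → 1 — ✗.
ΔL = 0, ±1 (not L=0↔0): L: 2 → 1, ΔL = -1 — ✓.
ΔJ = 0, ±1 (not J=0↔0): J: 2 → 2, ΔJ = +0 — ✓.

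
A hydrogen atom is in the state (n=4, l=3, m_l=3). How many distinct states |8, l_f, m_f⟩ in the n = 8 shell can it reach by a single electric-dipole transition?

E1 requires Δl = ±1, so l_f ∈ {2, 4}; with 0 ≤ l_f ≤ n_f−1 = 7, the allowed l_f values are {2, 4}.
For l_f = 2: m_f ∈ {m_i−1, m_i, m_i+1} ∩ [−2, 2] = {2} → 1 state.
For l_f = 4: m_f ∈ {m_i−1, m_i, m_i+1} ∩ [−4, 4] = {2, 3, 4} → 3 states.
Total: 4.

4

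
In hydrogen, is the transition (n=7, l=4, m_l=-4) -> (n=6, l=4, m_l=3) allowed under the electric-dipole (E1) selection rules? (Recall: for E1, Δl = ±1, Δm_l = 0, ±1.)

Initial l = 4, final l = 4, so Δl = +0. E1 requires Δl = ±1: fails.
Δm_l = 3 − (-4) = +7. E1 requires Δm_l = 0, ±1: fails.
The transition is electric-dipole forbidden.

forbidden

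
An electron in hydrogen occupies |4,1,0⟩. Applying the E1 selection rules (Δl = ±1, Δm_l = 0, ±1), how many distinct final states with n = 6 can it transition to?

E1 requires Δl = ±1, so l_f ∈ {0, 2}; with 0 ≤ l_f ≤ n_f−1 = 5, the allowed l_f values are {0, 2}.
For l_f = 0: m_f ∈ {m_i−1, m_i, m_i+1} ∩ [−0, 0] = {0} → 1 state.
For l_f = 2: m_f ∈ {m_i−1, m_i, m_i+1} ∩ [−2, 2] = {-1, 0, 1} → 3 states.
Total: 4.

4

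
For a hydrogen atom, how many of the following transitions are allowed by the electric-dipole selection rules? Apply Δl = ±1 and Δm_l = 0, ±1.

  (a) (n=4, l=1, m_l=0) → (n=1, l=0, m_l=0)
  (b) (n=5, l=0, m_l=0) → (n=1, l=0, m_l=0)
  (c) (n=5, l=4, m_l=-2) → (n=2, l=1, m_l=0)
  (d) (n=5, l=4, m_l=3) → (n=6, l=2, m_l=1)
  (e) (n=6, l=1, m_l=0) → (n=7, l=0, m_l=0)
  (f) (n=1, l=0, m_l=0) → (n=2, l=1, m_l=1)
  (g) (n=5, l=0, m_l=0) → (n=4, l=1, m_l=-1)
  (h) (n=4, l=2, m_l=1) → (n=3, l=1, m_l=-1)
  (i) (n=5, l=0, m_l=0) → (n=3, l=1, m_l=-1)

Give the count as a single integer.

5

(a) allowed
(b) forbidden — Δl = +0 (E1 requires Δl = ±1)
(c) forbidden — Δl = -3 (E1 requires Δl = ±1); Δm_l = +2 (E1 requires Δm_l = 0, ±1)
(d) forbidden — Δl = -2 (E1 requires Δl = ±1); Δm_l = -2 (E1 requires Δm_l = 0, ±1)
(e) allowed
(f) allowed
(g) allowed
(h) forbidden — Δm_l = -2 (E1 requires Δm_l = 0, ±1)
(i) allowed
Total allowed: 5 of 9.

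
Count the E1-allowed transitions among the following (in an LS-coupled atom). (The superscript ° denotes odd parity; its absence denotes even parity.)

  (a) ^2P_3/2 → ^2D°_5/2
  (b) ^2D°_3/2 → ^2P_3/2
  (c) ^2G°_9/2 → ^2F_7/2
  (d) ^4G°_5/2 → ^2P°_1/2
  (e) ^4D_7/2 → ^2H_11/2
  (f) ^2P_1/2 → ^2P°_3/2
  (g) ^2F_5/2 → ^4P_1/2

4

(a) allowed
(b) allowed
(c) allowed
(d) forbidden (parity, ΔS, ΔL, ΔJ fail)
(e) forbidden (parity, ΔS, ΔL, ΔJ fail)
(f) allowed
(g) forbidden (parity, ΔS, ΔL, ΔJ fail)
Total allowed: 4 of 7.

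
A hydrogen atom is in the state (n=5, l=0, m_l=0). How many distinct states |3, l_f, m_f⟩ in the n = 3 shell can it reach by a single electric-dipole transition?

3

E1 requires Δl = ±1, so l_f ∈ {-1, 1}; with 0 ≤ l_f ≤ n_f−1 = 2, the allowed l_f values are {1}.
For l_f = 1: m_f ∈ {m_i−1, m_i, m_i+1} ∩ [−1, 1] = {-1, 0, 1} → 3 states.
Total: 3.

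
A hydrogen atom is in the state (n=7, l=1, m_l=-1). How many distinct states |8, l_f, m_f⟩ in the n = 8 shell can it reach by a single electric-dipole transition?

E1 requires Δl = ±1, so l_f ∈ {0, 2}; with 0 ≤ l_f ≤ n_f−1 = 7, the allowed l_f values are {0, 2}.
For l_f = 0: m_f ∈ {m_i−1, m_i, m_i+1} ∩ [−0, 0] = {0} → 1 state.
For l_f = 2: m_f ∈ {m_i−1, m_i, m_i+1} ∩ [−2, 2] = {-2, -1, 0} → 3 states.
Total: 4.

4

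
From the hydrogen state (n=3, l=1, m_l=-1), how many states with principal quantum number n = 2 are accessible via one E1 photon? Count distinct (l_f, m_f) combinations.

1

E1 requires Δl = ±1, so l_f ∈ {0, 2}; with 0 ≤ l_f ≤ n_f−1 = 1, the allowed l_f values are {0}.
For l_f = 0: m_f ∈ {m_i−1, m_i, m_i+1} ∩ [−0, 0] = {0} → 1 state.
Total: 1.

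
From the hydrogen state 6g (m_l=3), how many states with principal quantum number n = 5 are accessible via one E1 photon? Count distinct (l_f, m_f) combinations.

2

E1 requires Δl = ±1, so l_f ∈ {3, 5}; with 0 ≤ l_f ≤ n_f−1 = 4, the allowed l_f values are {3}.
For l_f = 3: m_f ∈ {m_i−1, m_i, m_i+1} ∩ [−3, 3] = {2, 3} → 2 states.
Total: 2.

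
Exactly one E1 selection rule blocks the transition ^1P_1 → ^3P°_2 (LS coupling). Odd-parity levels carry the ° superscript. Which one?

Initial level: S=0, L=1, J=1, parity even. Final level: S=1, L=1, J=2, parity odd.
ΔJ = 0, ±1 (not J=0↔0): J: 1 → 2, ΔJ = +1 — ok.
ΔL = 0, ±1 (not L=0↔0): L: 1 → 1, ΔL = +0 — ok.
Parity must change: even → odd — ok.
ΔS = 0: S: 0 → 1 — fails.

the ΔS = 0 rule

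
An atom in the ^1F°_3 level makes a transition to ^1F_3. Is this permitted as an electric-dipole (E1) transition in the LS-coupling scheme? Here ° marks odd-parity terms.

ΔS = 0: S: 0 → 0 — ✓.
ΔJ = 0, ±1 (not J=0↔0): J: 3 → 3, ΔJ = +0 — ✓.
ΔL = 0, ±1 (not L=0↔0): L: 3 → 3, ΔL = +0 — ✓.
Parity must change: odd → even — ✓.
All four E1 rules are satisfied.

allowed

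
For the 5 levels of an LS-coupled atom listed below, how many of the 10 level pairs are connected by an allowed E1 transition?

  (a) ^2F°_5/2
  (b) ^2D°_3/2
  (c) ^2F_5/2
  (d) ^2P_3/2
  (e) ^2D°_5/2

(a)–(b): forbidden (parity).
(a)–(c): allowed.
(a)–(d): forbidden (ΔL).
(a)–(e): forbidden (parity).
(b)–(c): allowed.
(b)–(d): allowed.
(b)–(e): forbidden (parity).
(c)–(d): forbidden (parity, ΔL).
(c)–(e): allowed.
(d)–(e): allowed.
Allowed pairs: 5 of 10.

5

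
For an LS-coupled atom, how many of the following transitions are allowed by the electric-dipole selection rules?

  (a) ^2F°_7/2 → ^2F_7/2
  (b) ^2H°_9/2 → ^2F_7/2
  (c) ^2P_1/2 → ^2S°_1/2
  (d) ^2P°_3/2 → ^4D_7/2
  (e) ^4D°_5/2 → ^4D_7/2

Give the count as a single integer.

3

(a) allowed
(b) forbidden (ΔL fails)
(c) allowed
(d) forbidden (ΔS, ΔJ fail)
(e) allowed
Total allowed: 3 of 5.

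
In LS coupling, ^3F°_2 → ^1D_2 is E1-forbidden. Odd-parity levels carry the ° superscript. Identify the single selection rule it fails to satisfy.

Reading off the term symbols: S 1→0, L 3→2, J 2→2, parity odd→even.
ΔL = 0, ±1 (not L=0↔0): L: 3 → 2, ΔL = -1 — ok.
Parity must change: odd → even — ok.
ΔS = 0: S: 1 → 0 — fails.
ΔJ = 0, ±1 (not J=0↔0): J: 2 → 2, ΔJ = +0 — ok.

the ΔS = 0 rule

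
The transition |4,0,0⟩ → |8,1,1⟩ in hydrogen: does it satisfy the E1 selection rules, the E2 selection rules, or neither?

Δl = 1 − 0 = +1; l_i + l_f = 1.
Δm_l = +1.
E1 (Δl = ±1, |Δm_l| ≤ 1): satisfied.
E2 (Δl = 0,±2, l_i+l_f ≥ 2, |Δm_l| ≤ 2): not satisfied.

E1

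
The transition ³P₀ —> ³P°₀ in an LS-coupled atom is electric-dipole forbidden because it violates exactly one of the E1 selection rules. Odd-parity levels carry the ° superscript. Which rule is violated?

the J=0 ↔ J=0 exclusion

Parity must change: even → odd — passes.
ΔS = 0: S: 1 → 1 — passes.
ΔL = 0, ±1 (not L=0↔0): L: 1 → 1, ΔL = +0 — passes.
ΔJ = 0, ±1 (not J=0↔0): J: 0 → 0, ΔJ = +0 — fails.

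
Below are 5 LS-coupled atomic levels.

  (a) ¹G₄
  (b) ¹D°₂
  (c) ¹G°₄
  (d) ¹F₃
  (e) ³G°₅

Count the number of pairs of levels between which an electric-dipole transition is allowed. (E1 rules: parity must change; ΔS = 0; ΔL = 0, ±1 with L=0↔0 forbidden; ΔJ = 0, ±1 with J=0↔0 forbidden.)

(a)–(b): forbidden (ΔL, ΔJ).
(a)–(c): allowed.
(a)–(d): forbidden (parity).
(a)–(e): forbidden (ΔS).
(b)–(c): forbidden (parity, ΔL, ΔJ).
(b)–(d): allowed.
(b)–(e): forbidden (parity, ΔS, ΔL, ΔJ).
(c)–(d): allowed.
(c)–(e): forbidden (parity, ΔS).
(d)–(e): forbidden (ΔS, ΔJ).
Allowed pairs: 3 of 10.

3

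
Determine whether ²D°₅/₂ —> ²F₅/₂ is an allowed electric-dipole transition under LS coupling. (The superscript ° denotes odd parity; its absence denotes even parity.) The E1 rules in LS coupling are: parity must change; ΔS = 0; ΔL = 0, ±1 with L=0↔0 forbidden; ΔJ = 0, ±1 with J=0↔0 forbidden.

allowed

Initial level: S=1/2, L=2, J=5/2, parity odd. Final level: S=1/2, L=3, J=5/2, parity even.
ΔJ = 0, ±1 (not J=0↔0): J: 5/2 → 5/2, ΔJ = +0 — ok.
Parity must change: odd → even — ok.
ΔS = 0: S: 1/2 → 1/2 — ok.
ΔL = 0, ±1 (not L=0↔0): L: 2 → 3, ΔL = +1 — ok.
All four E1 rules are satisfied.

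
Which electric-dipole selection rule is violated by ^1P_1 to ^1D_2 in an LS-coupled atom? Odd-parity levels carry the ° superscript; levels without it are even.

parity

ΔL = 0, ±1 (not L=0↔0): L: 1 → 2, ΔL = +1 — passes.
Parity must change: even → even — fails.
ΔJ = 0, ±1 (not J=0↔0): J: 1 → 2, ΔJ = +1 — passes.
ΔS = 0: S: 0 → 0 — passes.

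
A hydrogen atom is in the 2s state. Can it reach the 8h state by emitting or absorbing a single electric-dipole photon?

forbidden

Δl = 5 − 0 = +5; the E1 rule Δl = ±1 is fails.
The transition is electric-dipole forbidden.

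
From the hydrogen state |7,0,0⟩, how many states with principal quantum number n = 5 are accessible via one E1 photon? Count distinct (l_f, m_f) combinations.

E1 requires Δl = ±1, so l_f ∈ {-1, 1}; with 0 ≤ l_f ≤ n_f−1 = 4, the allowed l_f values are {1}.
For l_f = 1: m_f ∈ {m_i−1, m_i, m_i+1} ∩ [−1, 1] = {-1, 0, 1} → 3 states.
Total: 3.

3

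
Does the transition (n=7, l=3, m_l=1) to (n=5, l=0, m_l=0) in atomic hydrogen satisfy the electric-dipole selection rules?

forbidden

l: 3 → 0 (Δl = -3). Δl = ±1 ✗.
m_l: 1 → 0 (Δm_l = -1). |Δm_l| ≤ 1 ✓.
The transition is electric-dipole forbidden.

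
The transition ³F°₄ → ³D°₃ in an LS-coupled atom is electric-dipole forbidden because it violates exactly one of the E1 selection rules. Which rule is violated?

parity

Parity must change: odd → odd — ✗.
ΔS = 0: S: 1 → 1 — ✓.
ΔL = 0, ±1 (not L=0↔0): L: 3 → 2, ΔL = -1 — ✓.
ΔJ = 0, ±1 (not J=0↔0): J: 4 → 3, ΔJ = -1 — ✓.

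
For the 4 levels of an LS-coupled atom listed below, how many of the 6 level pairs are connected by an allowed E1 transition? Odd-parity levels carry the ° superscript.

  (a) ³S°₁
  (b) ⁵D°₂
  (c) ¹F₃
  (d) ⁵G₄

0

(a)–(b): forbidden (parity, ΔS, ΔL).
(a)–(c): forbidden (ΔS, ΔL, ΔJ).
(a)–(d): forbidden (ΔS, ΔL, ΔJ).
(b)–(c): forbidden (ΔS).
(b)–(d): forbidden (ΔL, ΔJ).
(c)–(d): forbidden (parity, ΔS).
Allowed pairs: 0 of 6.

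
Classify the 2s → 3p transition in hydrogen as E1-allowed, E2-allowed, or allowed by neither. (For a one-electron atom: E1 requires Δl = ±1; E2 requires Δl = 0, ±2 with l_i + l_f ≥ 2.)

E1

Δl = 1 − 0 = +1; l_i + l_f = 1.
E1 (Δl = ±1): satisfied.
E2 (Δl = 0,±2, l_i+l_f ≥ 2): not satisfied.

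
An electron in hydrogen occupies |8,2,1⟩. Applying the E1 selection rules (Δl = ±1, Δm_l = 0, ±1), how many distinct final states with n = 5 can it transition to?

5

E1 requires Δl = ±1, so l_f ∈ {1, 3}; with 0 ≤ l_f ≤ n_f−1 = 4, the allowed l_f values are {1, 3}.
For l_f = 1: m_f ∈ {m_i−1, m_i, m_i+1} ∩ [−1, 1] = {0, 1} → 2 states.
For l_f = 3: m_f ∈ {m_i−1, m_i, m_i+1} ∩ [−3, 3] = {0, 1, 2} → 3 states.
Total: 5.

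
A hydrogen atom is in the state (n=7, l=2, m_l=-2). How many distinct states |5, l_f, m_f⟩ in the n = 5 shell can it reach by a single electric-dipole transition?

E1 requires Δl = ±1, so l_f ∈ {1, 3}; with 0 ≤ l_f ≤ n_f−1 = 4, the allowed l_f values are {1, 3}.
For l_f = 1: m_f ∈ {m_i−1, m_i, m_i+1} ∩ [−1, 1] = {-1} → 1 state.
For l_f = 3: m_f ∈ {m_i−1, m_i, m_i+1} ∩ [−3, 3] = {-3, -2, -1} → 3 states.
Total: 4.

4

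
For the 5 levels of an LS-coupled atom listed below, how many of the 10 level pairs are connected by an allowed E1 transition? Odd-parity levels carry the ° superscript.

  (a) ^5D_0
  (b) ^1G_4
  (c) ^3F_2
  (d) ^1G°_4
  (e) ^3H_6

(a)–(b): forbidden (parity, ΔS, ΔL, ΔJ).
(a)–(c): forbidden (parity, ΔS, ΔJ).
(a)–(d): forbidden (ΔS, ΔL, ΔJ).
(a)–(e): forbidden (parity, ΔS, ΔL, ΔJ).
(b)–(c): forbidden (parity, ΔS, ΔJ).
(b)–(d): allowed.
(b)–(e): forbidden (parity, ΔS, ΔJ).
(c)–(d): forbidden (ΔS, ΔJ).
(c)–(e): forbidden (parity, ΔL, ΔJ).
(d)–(e): forbidden (ΔS, ΔJ).
Allowed pairs: 1 of 10.

1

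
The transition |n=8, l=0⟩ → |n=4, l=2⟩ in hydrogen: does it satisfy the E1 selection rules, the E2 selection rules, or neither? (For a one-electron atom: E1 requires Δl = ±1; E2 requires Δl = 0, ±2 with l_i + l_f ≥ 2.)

Δl = 2 − 0 = +2; l_i + l_f = 2.
E1 (Δl = ±1): not satisfied.
E2 (Δl = 0,±2, l_i+l_f ≥ 2): satisfied.

E2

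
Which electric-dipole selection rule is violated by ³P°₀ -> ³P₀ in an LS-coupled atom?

Parity must change: odd → even — ok.
ΔS = 0: S: 1 → 1 — ok.
ΔL = 0, ±1 (not L=0↔0): L: 1 → 1, ΔL = +0 — ok.
ΔJ = 0, ±1 (not J=0↔0): J: 0 → 0, ΔJ = +0 — fails.

the J=0 ↔ J=0 exclusion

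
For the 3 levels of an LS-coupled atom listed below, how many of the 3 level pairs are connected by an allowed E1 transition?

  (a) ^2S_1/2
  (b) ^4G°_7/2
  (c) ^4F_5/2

(a)–(b): forbidden (ΔS, ΔL, ΔJ).
(a)–(c): forbidden (parity, ΔS, ΔL, ΔJ).
(b)–(c): allowed.
Allowed pairs: 1 of 3.

1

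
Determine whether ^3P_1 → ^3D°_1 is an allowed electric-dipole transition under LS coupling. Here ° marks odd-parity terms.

Initial level: S=1, L=1, J=1, parity even. Final level: S=1, L=2, J=1, parity odd.
Parity must change: even → odd — satisfied.
ΔS = 0: S: 1 → 1 — satisfied.
ΔL = 0, ±1 (not L=0↔0): L: 1 → 2, ΔL = +1 — satisfied.
ΔJ = 0, ±1 (not J=0↔0): J: 1 → 1, ΔJ = +0 — satisfied.
All four E1 rules are satisfied.

allowed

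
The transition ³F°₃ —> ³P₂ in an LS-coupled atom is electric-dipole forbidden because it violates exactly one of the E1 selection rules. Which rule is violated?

the ΔL = 0, ±1 rule

Initial level: S=1, L=3, J=3, parity odd. Final level: S=1, L=1, J=2, parity even.
Parity must change: odd → even — ✓.
ΔS = 0: S: 1 → 1 — ✓.
ΔL = 0, ±1 (not L=0↔0): L: 3 → 1, ΔL = -2 — ✗.
ΔJ = 0, ±1 (not J=0↔0): J: 3 → 2, ΔJ = -1 — ✓.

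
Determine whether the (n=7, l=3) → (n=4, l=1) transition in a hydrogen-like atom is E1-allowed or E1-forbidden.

Initial l = 3, final l = 1, so Δl = -2. E1 requires Δl = ±1: fails.
The transition is electric-dipole forbidden.

forbidden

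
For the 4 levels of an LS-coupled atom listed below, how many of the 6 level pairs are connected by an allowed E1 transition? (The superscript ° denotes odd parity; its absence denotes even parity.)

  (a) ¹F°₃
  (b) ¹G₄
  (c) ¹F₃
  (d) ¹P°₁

(a)–(b): allowed.
(a)–(c): allowed.
(a)–(d): forbidden (parity, ΔL, ΔJ).
(b)–(c): forbidden (parity).
(b)–(d): forbidden (ΔL, ΔJ).
(c)–(d): forbidden (ΔL, ΔJ).
Allowed pairs: 2 of 6.

2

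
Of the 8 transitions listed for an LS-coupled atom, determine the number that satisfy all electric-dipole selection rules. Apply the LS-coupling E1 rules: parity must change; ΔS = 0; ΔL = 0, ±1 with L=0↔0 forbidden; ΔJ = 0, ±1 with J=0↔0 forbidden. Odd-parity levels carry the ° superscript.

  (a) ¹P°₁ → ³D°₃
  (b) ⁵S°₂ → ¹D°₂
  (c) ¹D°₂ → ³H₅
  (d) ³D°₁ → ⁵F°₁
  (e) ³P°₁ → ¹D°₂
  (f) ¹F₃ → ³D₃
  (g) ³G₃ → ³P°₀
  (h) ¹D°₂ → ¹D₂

1

(a) forbidden (parity, ΔS, ΔJ fail)
(b) forbidden (parity, ΔS, ΔL fail)
(c) forbidden (ΔS, ΔL, ΔJ fail)
(d) forbidden (parity, ΔS fail)
(e) forbidden (parity, ΔS fail)
(f) forbidden (parity, ΔS fail)
(g) forbidden (ΔL, ΔJ fail)
(h) allowed
Total allowed: 1 of 8.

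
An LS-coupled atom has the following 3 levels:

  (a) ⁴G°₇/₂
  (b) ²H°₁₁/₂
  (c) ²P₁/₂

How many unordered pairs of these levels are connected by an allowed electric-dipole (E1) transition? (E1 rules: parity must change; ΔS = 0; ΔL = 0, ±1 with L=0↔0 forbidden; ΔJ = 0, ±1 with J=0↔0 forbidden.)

0

(a)–(b): forbidden (parity, ΔS, ΔJ).
(a)–(c): forbidden (ΔS, ΔL, ΔJ).
(b)–(c): forbidden (ΔL, ΔJ).
Allowed pairs: 0 of 3.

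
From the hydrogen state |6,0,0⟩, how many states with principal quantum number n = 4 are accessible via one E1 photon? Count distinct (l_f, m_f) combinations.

E1 requires Δl = ±1, so l_f ∈ {-1, 1}; with 0 ≤ l_f ≤ n_f−1 = 3, the allowed l_f values are {1}.
For l_f = 1: m_f ∈ {m_i−1, m_i, m_i+1} ∩ [−1, 1] = {-1, 0, 1} → 3 states.
Total: 3.

3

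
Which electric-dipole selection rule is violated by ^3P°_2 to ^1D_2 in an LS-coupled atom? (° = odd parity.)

the ΔS = 0 rule

Reading off the term symbols: S 1→0, L 1→2, J 2→2, parity odd→even.
ΔS = 0: S: 1 → 0 — fails.
ΔJ = 0, ±1 (not J=0↔0): J: 2 → 2, ΔJ = +0 — passes.
Parity must change: odd → even — passes.
ΔL = 0, ±1 (not L=0↔0): L: 1 → 2, ΔL = +1 — passes.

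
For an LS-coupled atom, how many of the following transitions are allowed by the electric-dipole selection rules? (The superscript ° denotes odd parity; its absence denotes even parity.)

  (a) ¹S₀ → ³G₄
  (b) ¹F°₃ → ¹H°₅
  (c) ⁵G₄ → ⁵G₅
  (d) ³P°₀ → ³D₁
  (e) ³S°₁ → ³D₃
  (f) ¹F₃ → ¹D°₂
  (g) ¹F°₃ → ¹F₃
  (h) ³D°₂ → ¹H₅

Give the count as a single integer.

3

(a) forbidden (parity, ΔS, ΔL, ΔJ fail)
(b) forbidden (parity, ΔL, ΔJ fail)
(c) forbidden (parity fails)
(d) allowed
(e) forbidden (ΔL, ΔJ fail)
(f) allowed
(g) allowed
(h) forbidden (ΔS, ΔL, ΔJ fail)
Total allowed: 3 of 8.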